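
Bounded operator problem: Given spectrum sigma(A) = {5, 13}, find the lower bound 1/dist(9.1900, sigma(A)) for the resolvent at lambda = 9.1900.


dist(9.1900, {5, 13}) = min(|9.1900 - 5|, |9.1900 - 13|)
= min(4.1900, 3.8100) = 3.8100
Resolvent bound = 1/3.8100 = 0.2625

0.2625


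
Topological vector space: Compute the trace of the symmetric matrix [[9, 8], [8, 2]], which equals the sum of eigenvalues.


For a self-adjoint (symmetric) matrix, the eigenvalues are real.
The sum of eigenvalues equals the trace of the matrix.
trace = 9 + 2 = 11

11


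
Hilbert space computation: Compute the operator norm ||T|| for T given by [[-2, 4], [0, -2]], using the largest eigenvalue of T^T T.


A^T A = [[4, -8], [-8, 20]]
trace(A^T A) = 24, det(A^T A) = 16
discriminant = 24^2 - 4*16 = 512
Largest eigenvalue of A^T A = (trace + sqrt(disc))/2 = 23.3137
||T|| = sqrt(23.3137) = 4.8284

4.8284


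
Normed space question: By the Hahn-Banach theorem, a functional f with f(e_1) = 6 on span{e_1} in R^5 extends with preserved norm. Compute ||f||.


The norm of f is given by ||f|| = sup_{||x||=1} |f(x)|.
On span{e_1}, ||e_1|| = 1, so ||f|| = |f(e_1)| / ||e_1||
= |6| / 1 = 6.0000

6.0000


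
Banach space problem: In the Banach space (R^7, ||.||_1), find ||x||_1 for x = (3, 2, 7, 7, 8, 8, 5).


The l^1 norm equals the sum of absolute values of all components.
||x||_1 = 3 + 2 + 7 + 7 + 8 + 8 + 5
= 40

40.0000


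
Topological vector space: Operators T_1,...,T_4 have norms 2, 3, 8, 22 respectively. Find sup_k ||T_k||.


By the Uniform Boundedness Principle, the supremum of norms is finite.
sup_k ||T_k|| = max(2, 3, 8, 22) = 22

22


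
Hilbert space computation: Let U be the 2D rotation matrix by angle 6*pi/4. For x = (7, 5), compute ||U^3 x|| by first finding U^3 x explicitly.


U is a rotation by theta = 6*pi/4
U^3 = rotation by 3*theta = 18*pi/4 = 2*pi/4 (mod 2*pi)
cos(2*pi/4) = 0.0000, sin(2*pi/4) = 1.0000
U^3 x = (0.0000 * 7 - 1.0000 * 5, 1.0000 * 7 + 0.0000 * 5)
= (-5.0000, 7.0000)
||U^3 x|| = sqrt((-5.0000)^2 + 7.0000^2) = sqrt(74.0000) = 8.6023

8.6023


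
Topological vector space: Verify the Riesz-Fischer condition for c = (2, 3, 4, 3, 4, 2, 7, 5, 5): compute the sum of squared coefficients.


sum |c_n|^2 = 2^2 + 3^2 + 4^2 + 3^2 + 4^2 + 2^2 + 7^2 + 5^2 + 5^2
= 4 + 9 + 16 + 9 + 16 + 4 + 49 + 25 + 25
= 157

157


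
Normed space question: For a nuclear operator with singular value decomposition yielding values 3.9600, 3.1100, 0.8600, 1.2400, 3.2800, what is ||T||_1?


The nuclear norm is the sum of all singular values.
||T||_1 = 3.9600 + 3.1100 + 0.8600 + 1.2400 + 3.2800
= 12.4500

12.4500


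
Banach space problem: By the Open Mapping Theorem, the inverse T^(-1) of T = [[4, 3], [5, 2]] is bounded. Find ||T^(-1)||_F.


det(T) = 4*2 - 3*5 = -7
T^(-1) = (1/-7) * [[2, -3], [-5, 4]] = [[-0.2857, 0.4286], [0.7143, -0.5714]]
||T^(-1)||_F^2 = (-0.2857)^2 + 0.4286^2 + 0.7143^2 + (-0.5714)^2 = 1.1020
||T^(-1)||_F = sqrt(1.1020) = 1.0498

1.0498


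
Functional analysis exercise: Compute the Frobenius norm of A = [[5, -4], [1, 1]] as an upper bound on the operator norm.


||A||_F^2 = sum a_ij^2
= 5^2 + (-4)^2 + 1^2 + 1^2
= 25 + 16 + 1 + 1 = 43
||A||_F = sqrt(43) = 6.5574

6.5574


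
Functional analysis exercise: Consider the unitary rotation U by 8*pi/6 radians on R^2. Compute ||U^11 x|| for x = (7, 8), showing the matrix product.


U is a rotation by theta = 8*pi/6
U^11 = rotation by 11*theta = 88*pi/6 = 4*pi/6 (mod 2*pi)
cos(4*pi/6) = -0.5000, sin(4*pi/6) = 0.8660
U^11 x = (-0.5000 * 7 - 0.8660 * 8, 0.8660 * 7 + -0.5000 * 8)
= (-10.4282, 2.0622)
||U^11 x|| = sqrt((-10.4282)^2 + 2.0622^2) = sqrt(113.0000) = 10.6301

10.6301


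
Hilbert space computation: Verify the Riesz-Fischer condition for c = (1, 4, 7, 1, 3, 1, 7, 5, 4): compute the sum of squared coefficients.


sum |c_n|^2 = 1^2 + 4^2 + 7^2 + 1^2 + 3^2 + 1^2 + 7^2 + 5^2 + 4^2
= 1 + 16 + 49 + 1 + 9 + 1 + 49 + 25 + 16
= 167

167


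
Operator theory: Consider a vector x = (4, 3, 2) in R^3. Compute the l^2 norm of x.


The l^2 norm = (sum |x_i|^2)^(1/2)
Sum of 2th powers = 16 + 9 + 4 = 29
||x||_2 = (29)^(1/2) = 5.3852

5.3852


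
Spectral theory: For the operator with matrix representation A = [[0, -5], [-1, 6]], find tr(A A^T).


trace(A * A^T) = sum of squares of all entries
= 0^2 + (-5)^2 + (-1)^2 + 6^2
= 0 + 25 + 1 + 36
= 62

62


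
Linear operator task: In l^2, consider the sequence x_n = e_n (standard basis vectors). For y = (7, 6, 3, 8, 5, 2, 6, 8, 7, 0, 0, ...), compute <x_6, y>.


x_6 = e_6 is the standard basis vector with 1 in position 6.
<x_6, y> = y_6 = 2
As n -> infinity, <x_n, y> -> 0, confirming weak convergence of (x_n) to 0.

2


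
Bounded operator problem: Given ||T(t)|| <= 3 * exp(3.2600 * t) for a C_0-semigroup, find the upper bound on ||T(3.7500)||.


||T(3.7500)|| <= 3 * exp(3.2600 * 3.7500)
= 3 * exp(12.2250)
= 3 * 203821.5225
= 611464.5674

611464.5674


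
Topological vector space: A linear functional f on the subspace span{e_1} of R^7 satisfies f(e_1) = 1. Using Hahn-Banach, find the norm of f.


The norm of f is given by ||f|| = sup_{||x||=1} |f(x)|.
On span{e_1}, ||e_1|| = 1, so ||f|| = |f(e_1)| / ||e_1||
= |1| / 1 = 1.0000

1.0000


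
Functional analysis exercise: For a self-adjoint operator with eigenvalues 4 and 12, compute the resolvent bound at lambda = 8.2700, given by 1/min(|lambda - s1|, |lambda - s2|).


dist(8.2700, {4, 12}) = min(|8.2700 - 4|, |8.2700 - 12|)
= min(4.2700, 3.7300) = 3.7300
Resolvent bound = 1/3.7300 = 0.2681

0.2681


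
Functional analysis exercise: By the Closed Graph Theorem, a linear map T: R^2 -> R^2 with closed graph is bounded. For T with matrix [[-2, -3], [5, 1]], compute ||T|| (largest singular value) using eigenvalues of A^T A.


A^T A = [[29, 11], [11, 10]]
trace(A^T A) = 39, det(A^T A) = 169
discriminant = 39^2 - 4*169 = 845
Largest eigenvalue of A^T A = (trace + sqrt(disc))/2 = 34.0344
||T|| = sqrt(34.0344) = 5.8339

5.8339


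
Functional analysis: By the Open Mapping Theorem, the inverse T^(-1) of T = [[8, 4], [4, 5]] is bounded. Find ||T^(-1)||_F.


det(T) = 8*5 - 4*4 = 24
T^(-1) = (1/24) * [[5, -4], [-4, 8]] = [[0.2083, -0.1667], [-0.1667, 0.3333]]
||T^(-1)||_F^2 = 0.2083^2 + (-0.1667)^2 + (-0.1667)^2 + 0.3333^2 = 0.2101
||T^(-1)||_F = sqrt(0.2101) = 0.4583

0.4583


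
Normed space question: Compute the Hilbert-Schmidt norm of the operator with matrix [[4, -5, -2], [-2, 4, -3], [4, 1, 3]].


The Hilbert-Schmidt norm is sqrt(sum of squares of all entries).
Sum of squares = 4^2 + (-5)^2 + (-2)^2 + (-2)^2 + 4^2 + (-3)^2 + 4^2 + 1^2 + 3^2
= 16 + 25 + 4 + 4 + 16 + 9 + 16 + 1 + 9 = 100
||T||_HS = sqrt(100) = 10.0000

10.0000


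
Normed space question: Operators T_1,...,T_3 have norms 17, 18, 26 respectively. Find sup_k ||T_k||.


By the Uniform Boundedness Principle, the supremum of norms is finite.
sup_k ||T_k|| = max(17, 18, 26) = 26

26


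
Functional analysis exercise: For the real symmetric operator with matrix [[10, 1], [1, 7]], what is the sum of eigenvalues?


For a self-adjoint (symmetric) matrix, the eigenvalues are real.
The sum of eigenvalues equals the trace of the matrix.
trace = 10 + 7 = 17

17


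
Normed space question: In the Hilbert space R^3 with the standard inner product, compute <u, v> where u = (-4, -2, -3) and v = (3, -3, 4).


Computing the standard inner product <u, v> = sum u_i * v_i
= -4*3 + -2*-3 + -3*4
= -12 + 6 + -12
= -18

-18


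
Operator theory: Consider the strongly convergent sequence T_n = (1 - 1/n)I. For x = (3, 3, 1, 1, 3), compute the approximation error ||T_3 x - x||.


T_3 x - x = (1 - 1/3)x - x = -x/3
||x|| = sqrt(29) = 5.3852
||T_3 x - x|| = ||x||/3 = 5.3852/3 = 1.7951

1.7951


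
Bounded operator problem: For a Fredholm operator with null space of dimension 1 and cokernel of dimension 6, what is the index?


The Fredholm index is defined as ind(T) = dim(ker T) - dim(coker T)
= 1 - 6
= -5

-5


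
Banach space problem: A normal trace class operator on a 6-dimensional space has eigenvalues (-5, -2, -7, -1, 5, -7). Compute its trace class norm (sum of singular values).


For a normal operator, singular values equal |eigenvalues|.
Trace norm = sum |lambda_i| = 5 + 2 + 7 + 1 + 5 + 7
= 27

27


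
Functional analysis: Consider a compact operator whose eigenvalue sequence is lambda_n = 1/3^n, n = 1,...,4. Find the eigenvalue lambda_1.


The eigenvalue formula gives lambda_1 = 1/3^1
= 1/3
= 0.3333

0.3333


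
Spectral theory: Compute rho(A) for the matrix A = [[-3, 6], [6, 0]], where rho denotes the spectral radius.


For a 2x2 matrix, eigenvalues satisfy lambda^2 - (trace)*lambda + det = 0
trace = -3 + 0 = -3
det = -3*0 - 6*6 = -36
discriminant = (-3)^2 - 4*(-36) = 153
spectral radius = max |eigenvalue| = 7.6847

7.6847


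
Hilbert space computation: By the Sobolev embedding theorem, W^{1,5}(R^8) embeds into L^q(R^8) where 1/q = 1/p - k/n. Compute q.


Using the Sobolev embedding formula: 1/q = 1/p - k/n
1/q = 1/5 - 1/8 = 3/40
q = 1/(3/40) = 40/3 = 13.3333

13.3333


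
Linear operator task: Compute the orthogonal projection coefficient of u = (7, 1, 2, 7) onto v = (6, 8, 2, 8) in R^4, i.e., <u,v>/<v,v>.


Computing <u,v> = 7*6 + 1*8 + 2*2 + 7*8 = 110
Computing <v,v> = 6^2 + 8^2 + 2^2 + 8^2 = 168
Projection coefficient = 110/168 = 0.6548

0.6548


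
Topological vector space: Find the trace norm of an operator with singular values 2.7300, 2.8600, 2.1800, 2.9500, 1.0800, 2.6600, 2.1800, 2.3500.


The nuclear norm is the sum of all singular values.
||T||_1 = 2.7300 + 2.8600 + 2.1800 + 2.9500 + 1.0800 + 2.6600 + 2.1800 + 2.3500
= 18.9900

18.9900


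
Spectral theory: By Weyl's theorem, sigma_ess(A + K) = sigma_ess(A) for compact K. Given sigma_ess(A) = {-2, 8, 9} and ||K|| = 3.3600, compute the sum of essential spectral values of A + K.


By Weyl's theorem, the essential spectrum is invariant under compact perturbations.
sigma_ess(A + K) = sigma_ess(A) = {-2, 8, 9}
Sum = -2 + 8 + 9 = 15

15


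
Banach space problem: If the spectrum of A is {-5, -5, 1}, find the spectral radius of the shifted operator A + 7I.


Spectrum of A + 7I = {2, 2, 8}
Spectral radius = max |lambda| over the shifted spectrum
= max(2, 2, 8) = 8

8


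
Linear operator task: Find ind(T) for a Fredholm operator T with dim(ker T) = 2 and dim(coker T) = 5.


The Fredholm index is defined as ind(T) = dim(ker T) - dim(coker T)
= 2 - 5
= -3

-3


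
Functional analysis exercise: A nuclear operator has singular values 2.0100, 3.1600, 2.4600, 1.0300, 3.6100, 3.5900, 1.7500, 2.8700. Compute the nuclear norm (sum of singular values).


The nuclear norm is the sum of all singular values.
||T||_1 = 2.0100 + 3.1600 + 2.4600 + 1.0300 + 3.6100 + 3.5900 + 1.7500 + 2.8700
= 20.4800

20.4800


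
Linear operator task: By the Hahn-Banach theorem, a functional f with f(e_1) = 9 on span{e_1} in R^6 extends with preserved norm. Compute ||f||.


The norm of f is given by ||f|| = sup_{||x||=1} |f(x)|.
On span{e_1}, ||e_1|| = 1, so ||f|| = |f(e_1)| / ||e_1||
= |9| / 1 = 9.0000

9.0000


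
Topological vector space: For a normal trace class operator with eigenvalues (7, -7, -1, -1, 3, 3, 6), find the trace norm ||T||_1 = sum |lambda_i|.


For a normal operator, singular values equal |eigenvalues|.
Trace norm = sum |lambda_i| = 7 + 7 + 1 + 1 + 3 + 3 + 6
= 28

28


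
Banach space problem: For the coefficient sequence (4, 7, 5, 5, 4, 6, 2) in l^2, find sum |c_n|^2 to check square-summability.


sum |c_n|^2 = 4^2 + 7^2 + 5^2 + 5^2 + 4^2 + 6^2 + 2^2
= 16 + 49 + 25 + 25 + 16 + 36 + 4
= 171

171


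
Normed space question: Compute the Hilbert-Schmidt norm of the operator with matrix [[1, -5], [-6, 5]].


The Hilbert-Schmidt norm is sqrt(sum of squares of all entries).
Sum of squares = 1^2 + (-5)^2 + (-6)^2 + 5^2
= 1 + 25 + 36 + 25 = 87
||T||_HS = sqrt(87) = 9.3274

9.3274


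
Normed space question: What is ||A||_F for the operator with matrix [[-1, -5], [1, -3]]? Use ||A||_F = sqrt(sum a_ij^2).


||A||_F^2 = sum a_ij^2
= (-1)^2 + (-5)^2 + 1^2 + (-3)^2
= 1 + 25 + 1 + 9 = 36
||A||_F = sqrt(36) = 6.0000

6.0000


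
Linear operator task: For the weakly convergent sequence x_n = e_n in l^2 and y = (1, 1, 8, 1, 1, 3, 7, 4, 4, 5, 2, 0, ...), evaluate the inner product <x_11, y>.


x_11 = e_11 is the standard basis vector with 1 in position 11.
<x_11, y> = y_11 = 2
As n -> infinity, <x_n, y> -> 0, confirming weak convergence of (x_n) to 0.

2


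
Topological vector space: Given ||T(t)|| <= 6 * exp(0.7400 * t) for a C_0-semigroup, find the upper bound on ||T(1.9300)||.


||T(1.9300)|| <= 6 * exp(0.7400 * 1.9300)
= 6 * exp(1.4282)
= 6 * 4.1712
= 25.0271

25.0271


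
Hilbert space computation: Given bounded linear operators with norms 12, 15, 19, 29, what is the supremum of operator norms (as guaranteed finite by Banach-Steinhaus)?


By the Uniform Boundedness Principle, the supremum of norms is finite.
sup_k ||T_k|| = max(12, 15, 19, 29) = 29

29


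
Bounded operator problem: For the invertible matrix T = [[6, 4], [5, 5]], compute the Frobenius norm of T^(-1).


det(T) = 6*5 - 4*5 = 10
T^(-1) = (1/10) * [[5, -4], [-5, 6]] = [[0.5000, -0.4000], [-0.5000, 0.6000]]
||T^(-1)||_F^2 = 0.5000^2 + (-0.4000)^2 + (-0.5000)^2 + 0.6000^2 = 1.0200
||T^(-1)||_F = sqrt(1.0200) = 1.0100

1.0100


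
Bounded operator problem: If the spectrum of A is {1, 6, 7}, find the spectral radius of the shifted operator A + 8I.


Spectrum of A + 8I = {9, 14, 15}
Spectral radius = max |lambda| over the shifted spectrum
= max(9, 14, 15) = 15

15


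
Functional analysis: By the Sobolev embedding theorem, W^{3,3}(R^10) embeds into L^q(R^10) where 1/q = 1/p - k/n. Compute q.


Using the Sobolev embedding formula: 1/q = 1/p - k/n
1/q = 1/3 - 3/10 = 1/30
q = 1/(1/30) = 30

30.0000


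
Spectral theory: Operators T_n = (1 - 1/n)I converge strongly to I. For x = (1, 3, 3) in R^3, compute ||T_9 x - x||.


T_9 x - x = (1 - 1/9)x - x = -x/9
||x|| = sqrt(19) = 4.3589
||T_9 x - x|| = ||x||/9 = 4.3589/9 = 0.4843

0.4843


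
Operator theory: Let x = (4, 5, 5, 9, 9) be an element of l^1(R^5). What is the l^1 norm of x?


The l^1 norm equals the sum of absolute values of all components.
||x||_1 = 4 + 5 + 5 + 9 + 9
= 32

32.0000


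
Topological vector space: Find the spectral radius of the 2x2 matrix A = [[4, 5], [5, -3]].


For a 2x2 matrix, eigenvalues satisfy lambda^2 - (trace)*lambda + det = 0
trace = 4 + -3 = 1
det = 4*-3 - 5*5 = -37
discriminant = 1^2 - 4*(-37) = 149
spectral radius = max |eigenvalue| = 6.6033

6.6033


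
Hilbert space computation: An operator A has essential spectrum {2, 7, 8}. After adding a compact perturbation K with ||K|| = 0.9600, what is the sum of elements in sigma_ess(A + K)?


By Weyl's theorem, the essential spectrum is invariant under compact perturbations.
sigma_ess(A + K) = sigma_ess(A) = {2, 7, 8}
Sum = 2 + 7 + 8 = 17

17


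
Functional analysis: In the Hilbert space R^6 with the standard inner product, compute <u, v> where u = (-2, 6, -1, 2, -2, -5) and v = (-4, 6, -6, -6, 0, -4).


Computing the standard inner product <u, v> = sum u_i * v_i
= -2*-4 + 6*6 + -1*-6 + 2*-6 + -2*0 + -5*-4
= 8 + 36 + 6 + -12 + 0 + 20
= 58

58


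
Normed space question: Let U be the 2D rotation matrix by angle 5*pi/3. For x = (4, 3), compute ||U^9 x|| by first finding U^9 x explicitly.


U is a rotation by theta = 5*pi/3
U^9 = rotation by 9*theta = 45*pi/3 = 3*pi/3 (mod 2*pi)
cos(3*pi/3) = -1.0000, sin(3*pi/3) = 0.0000
U^9 x = (-1.0000 * 4 - 0.0000 * 3, 0.0000 * 4 + -1.0000 * 3)
= (-4.0000, -3.0000)
||U^9 x|| = sqrt((-4.0000)^2 + (-3.0000)^2) = sqrt(25.0000) = 5.0000

5.0000


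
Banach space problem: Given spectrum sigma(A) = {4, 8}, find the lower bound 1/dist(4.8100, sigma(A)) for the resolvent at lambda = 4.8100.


dist(4.8100, {4, 8}) = min(|4.8100 - 4|, |4.8100 - 8|)
= min(0.8100, 3.1900) = 0.8100
Resolvent bound = 1/0.8100 = 1.2346

1.2346


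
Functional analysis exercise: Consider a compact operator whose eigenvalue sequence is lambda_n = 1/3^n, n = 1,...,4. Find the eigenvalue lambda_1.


The eigenvalue formula gives lambda_1 = 1/3^1
= 1/3
= 0.3333

0.3333


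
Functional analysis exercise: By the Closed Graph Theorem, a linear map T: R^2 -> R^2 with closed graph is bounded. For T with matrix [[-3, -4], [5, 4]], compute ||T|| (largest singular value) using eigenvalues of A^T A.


A^T A = [[34, 32], [32, 32]]
trace(A^T A) = 66, det(A^T A) = 64
discriminant = 66^2 - 4*64 = 4100
Largest eigenvalue of A^T A = (trace + sqrt(disc))/2 = 65.0156
||T|| = sqrt(65.0156) = 8.0632

8.0632


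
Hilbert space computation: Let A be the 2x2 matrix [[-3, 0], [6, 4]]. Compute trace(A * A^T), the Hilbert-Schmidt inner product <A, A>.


trace(A * A^T) = sum of squares of all entries
= (-3)^2 + 0^2 + 6^2 + 4^2
= 9 + 0 + 36 + 16
= 61

61


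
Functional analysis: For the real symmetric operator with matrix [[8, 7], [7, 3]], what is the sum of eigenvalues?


For a self-adjoint (symmetric) matrix, the eigenvalues are real.
The sum of eigenvalues equals the trace of the matrix.
trace = 8 + 3 = 11

11


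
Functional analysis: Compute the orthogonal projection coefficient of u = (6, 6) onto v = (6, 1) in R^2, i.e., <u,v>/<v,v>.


Computing <u,v> = 6*6 + 6*1 = 42
Computing <v,v> = 6^2 + 1^2 = 37
Projection coefficient = 42/37 = 1.1351

1.1351


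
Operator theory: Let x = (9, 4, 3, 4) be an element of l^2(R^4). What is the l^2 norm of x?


The l^2 norm = (sum |x_i|^2)^(1/2)
Sum of 2th powers = 81 + 16 + 9 + 16 = 122
||x||_2 = (122)^(1/2) = 11.0454

11.0454


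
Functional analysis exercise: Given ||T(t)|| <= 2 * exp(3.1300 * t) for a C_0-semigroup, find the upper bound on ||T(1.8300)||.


||T(1.8300)|| <= 2 * exp(3.1300 * 1.8300)
= 2 * exp(5.7279)
= 2 * 307.3232
= 614.6464

614.6464


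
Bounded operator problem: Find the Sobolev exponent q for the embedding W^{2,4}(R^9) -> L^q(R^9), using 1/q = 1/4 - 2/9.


Using the Sobolev embedding formula: 1/q = 1/p - k/n
1/q = 1/4 - 2/9 = 1/36
q = 1/(1/36) = 36

36.0000


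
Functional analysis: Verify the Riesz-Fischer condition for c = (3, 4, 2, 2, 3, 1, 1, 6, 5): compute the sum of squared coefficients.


sum |c_n|^2 = 3^2 + 4^2 + 2^2 + 2^2 + 3^2 + 1^2 + 1^2 + 6^2 + 5^2
= 9 + 16 + 4 + 4 + 9 + 1 + 1 + 36 + 25
= 105

105


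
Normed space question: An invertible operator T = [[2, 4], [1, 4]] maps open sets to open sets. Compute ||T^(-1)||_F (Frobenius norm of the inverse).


det(T) = 2*4 - 4*1 = 4
T^(-1) = (1/4) * [[4, -4], [-1, 2]] = [[1.0000, -1.0000], [-0.2500, 0.5000]]
||T^(-1)||_F^2 = 1.0000^2 + (-1.0000)^2 + (-0.2500)^2 + 0.5000^2 = 2.3125
||T^(-1)||_F = sqrt(2.3125) = 1.5207

1.5207


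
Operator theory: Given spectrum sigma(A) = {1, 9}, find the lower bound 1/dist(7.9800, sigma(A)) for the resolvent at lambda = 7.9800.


dist(7.9800, {1, 9}) = min(|7.9800 - 1|, |7.9800 - 9|)
= min(6.9800, 1.0200) = 1.0200
Resolvent bound = 1/1.0200 = 0.9804

0.9804


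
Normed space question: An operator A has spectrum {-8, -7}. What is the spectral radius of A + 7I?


Spectrum of A + 7I = {-1, 0}
Spectral radius = max |lambda| over the shifted spectrum
= max(1, 0) = 1

1


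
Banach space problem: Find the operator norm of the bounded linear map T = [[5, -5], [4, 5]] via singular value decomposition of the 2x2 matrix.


A^T A = [[41, -5], [-5, 50]]
trace(A^T A) = 91, det(A^T A) = 2025
discriminant = 91^2 - 4*2025 = 181
Largest eigenvalue of A^T A = (trace + sqrt(disc))/2 = 52.2268
||T|| = sqrt(52.2268) = 7.2268

7.2268


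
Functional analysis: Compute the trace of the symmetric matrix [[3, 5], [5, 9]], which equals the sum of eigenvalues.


For a self-adjoint (symmetric) matrix, the eigenvalues are real.
The sum of eigenvalues equals the trace of the matrix.
trace = 3 + 9 = 12

12


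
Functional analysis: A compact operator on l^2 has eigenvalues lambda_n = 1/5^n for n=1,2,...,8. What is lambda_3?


The eigenvalue formula gives lambda_3 = 1/5^3
= 1/125
= 0.0080

0.0080


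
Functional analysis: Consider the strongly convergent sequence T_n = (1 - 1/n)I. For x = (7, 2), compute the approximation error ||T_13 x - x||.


T_13 x - x = (1 - 1/13)x - x = -x/13
||x|| = sqrt(53) = 7.2801
||T_13 x - x|| = ||x||/13 = 7.2801/13 = 0.5600

0.5600


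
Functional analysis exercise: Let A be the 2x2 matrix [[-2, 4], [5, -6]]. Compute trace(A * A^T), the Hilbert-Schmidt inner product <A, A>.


trace(A * A^T) = sum of squares of all entries
= (-2)^2 + 4^2 + 5^2 + (-6)^2
= 4 + 16 + 25 + 36
= 81

81


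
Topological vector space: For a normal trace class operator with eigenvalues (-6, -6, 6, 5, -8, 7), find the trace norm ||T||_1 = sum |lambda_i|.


For a normal operator, singular values equal |eigenvalues|.
Trace norm = sum |lambda_i| = 6 + 6 + 6 + 5 + 8 + 7
= 38

38


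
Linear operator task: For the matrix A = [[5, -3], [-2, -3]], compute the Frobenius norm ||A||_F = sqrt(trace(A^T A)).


||A||_F^2 = sum a_ij^2
= 5^2 + (-3)^2 + (-2)^2 + (-3)^2
= 25 + 9 + 4 + 9 = 47
||A||_F = sqrt(47) = 6.8557

6.8557


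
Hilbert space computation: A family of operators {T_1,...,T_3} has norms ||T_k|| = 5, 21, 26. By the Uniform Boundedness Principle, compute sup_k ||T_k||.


By the Uniform Boundedness Principle, the supremum of norms is finite.
sup_k ||T_k|| = max(5, 21, 26) = 26

26


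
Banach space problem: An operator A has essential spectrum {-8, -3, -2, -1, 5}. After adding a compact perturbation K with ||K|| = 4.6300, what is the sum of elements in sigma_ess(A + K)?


By Weyl's theorem, the essential spectrum is invariant under compact perturbations.
sigma_ess(A + K) = sigma_ess(A) = {-8, -3, -2, -1, 5}
Sum = -8 + -3 + -2 + -1 + 5 = -9

-9


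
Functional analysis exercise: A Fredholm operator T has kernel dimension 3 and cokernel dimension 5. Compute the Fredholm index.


The Fredholm index is defined as ind(T) = dim(ker T) - dim(coker T)
= 3 - 5
= -2

-2


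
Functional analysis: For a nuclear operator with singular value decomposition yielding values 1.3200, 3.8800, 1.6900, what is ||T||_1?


The nuclear norm is the sum of all singular values.
||T||_1 = 1.3200 + 3.8800 + 1.6900
= 6.8900

6.8900


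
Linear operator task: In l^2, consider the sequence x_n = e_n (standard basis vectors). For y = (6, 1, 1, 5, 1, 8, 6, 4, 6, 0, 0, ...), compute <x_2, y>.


x_2 = e_2 is the standard basis vector with 1 in position 2.
<x_2, y> = y_2 = 1
As n -> infinity, <x_n, y> -> 0, confirming weak convergence of (x_n) to 0.

1


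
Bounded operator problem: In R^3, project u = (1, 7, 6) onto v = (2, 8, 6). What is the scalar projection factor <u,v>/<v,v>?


Computing <u,v> = 1*2 + 7*8 + 6*6 = 94
Computing <v,v> = 2^2 + 8^2 + 6^2 = 104
Projection coefficient = 94/104 = 0.9038

0.9038


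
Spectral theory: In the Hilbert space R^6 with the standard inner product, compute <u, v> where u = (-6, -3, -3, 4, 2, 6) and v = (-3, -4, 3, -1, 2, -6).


Computing the standard inner product <u, v> = sum u_i * v_i
= -6*-3 + -3*-4 + -3*3 + 4*-1 + 2*2 + 6*-6
= 18 + 12 + -9 + -4 + 4 + -36
= -15

-15


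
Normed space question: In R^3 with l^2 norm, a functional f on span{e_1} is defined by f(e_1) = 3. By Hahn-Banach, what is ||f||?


The norm of f is given by ||f|| = sup_{||x||=1} |f(x)|.
On span{e_1}, ||e_1|| = 1, so ||f|| = |f(e_1)| / ||e_1||
= |3| / 1 = 3.0000

3.0000


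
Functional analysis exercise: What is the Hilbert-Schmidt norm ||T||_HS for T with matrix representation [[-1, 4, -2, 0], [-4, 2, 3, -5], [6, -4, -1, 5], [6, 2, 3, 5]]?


The Hilbert-Schmidt norm is sqrt(sum of squares of all entries).
Sum of squares = (-1)^2 + 4^2 + (-2)^2 + 0^2 + (-4)^2 + 2^2 + 3^2 + (-5)^2 + 6^2 + (-4)^2 + (-1)^2 + 5^2 + 6^2 + 2^2 + 3^2 + 5^2
= 1 + 16 + 4 + 0 + 16 + 4 + 9 + 25 + 36 + 16 + 1 + 25 + 36 + 4 + 9 + 25 = 227
||T||_HS = sqrt(227) = 15.0665

15.0665


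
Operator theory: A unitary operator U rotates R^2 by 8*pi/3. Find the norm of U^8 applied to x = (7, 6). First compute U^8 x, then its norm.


U is a rotation by theta = 8*pi/3
U^8 = rotation by 8*theta = 64*pi/3 = 4*pi/3 (mod 2*pi)
cos(4*pi/3) = -0.5000, sin(4*pi/3) = -0.8660
U^8 x = (-0.5000 * 7 - -0.8660 * 6, -0.8660 * 7 + -0.5000 * 6)
= (1.6962, -9.0622)
||U^8 x|| = sqrt(1.6962^2 + (-9.0622)^2) = sqrt(85.0000) = 9.2195

9.2195


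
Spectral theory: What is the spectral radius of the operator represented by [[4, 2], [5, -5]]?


For a 2x2 matrix, eigenvalues satisfy lambda^2 - (trace)*lambda + det = 0
trace = 4 + -5 = -1
det = 4*-5 - 2*5 = -30
discriminant = (-1)^2 - 4*(-30) = 121
spectral radius = max |eigenvalue| = 6.0000

6.0000


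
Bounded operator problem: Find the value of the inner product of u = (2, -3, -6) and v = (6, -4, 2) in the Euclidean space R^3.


Computing the standard inner product <u, v> = sum u_i * v_i
= 2*6 + -3*-4 + -6*2
= 12 + 12 + -12
= 12

12


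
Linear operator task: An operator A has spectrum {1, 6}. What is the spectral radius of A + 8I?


Spectrum of A + 8I = {9, 14}
Spectral radius = max |lambda| over the shifted spectrum
= max(9, 14) = 14

14


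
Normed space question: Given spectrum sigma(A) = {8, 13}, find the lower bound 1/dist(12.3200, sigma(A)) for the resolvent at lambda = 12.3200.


dist(12.3200, {8, 13}) = min(|12.3200 - 8|, |12.3200 - 13|)
= min(4.3200, 0.6800) = 0.6800
Resolvent bound = 1/0.6800 = 1.4706

1.4706


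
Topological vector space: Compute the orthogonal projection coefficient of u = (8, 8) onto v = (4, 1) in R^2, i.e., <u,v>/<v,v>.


Computing <u,v> = 8*4 + 8*1 = 40
Computing <v,v> = 4^2 + 1^2 = 17
Projection coefficient = 40/17 = 2.3529

2.3529


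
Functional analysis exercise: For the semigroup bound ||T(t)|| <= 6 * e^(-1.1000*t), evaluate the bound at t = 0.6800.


||T(0.6800)|| <= 6 * exp(-1.1000 * 0.6800)
= 6 * exp(-0.7480)
= 6 * 0.4733
= 2.8399

2.8399


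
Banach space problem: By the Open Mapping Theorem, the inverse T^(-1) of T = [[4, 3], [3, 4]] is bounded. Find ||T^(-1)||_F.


det(T) = 4*4 - 3*3 = 7
T^(-1) = (1/7) * [[4, -3], [-3, 4]] = [[0.5714, -0.4286], [-0.4286, 0.5714]]
||T^(-1)||_F^2 = 0.5714^2 + (-0.4286)^2 + (-0.4286)^2 + 0.5714^2 = 1.0204
||T^(-1)||_F = sqrt(1.0204) = 1.0102

1.0102


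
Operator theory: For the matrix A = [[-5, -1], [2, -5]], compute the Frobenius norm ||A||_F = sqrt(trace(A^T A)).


||A||_F^2 = sum a_ij^2
= (-5)^2 + (-1)^2 + 2^2 + (-5)^2
= 25 + 1 + 4 + 25 = 55
||A||_F = sqrt(55) = 7.4162

7.4162


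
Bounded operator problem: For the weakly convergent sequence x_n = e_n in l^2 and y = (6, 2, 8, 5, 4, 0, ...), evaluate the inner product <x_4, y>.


x_4 = e_4 is the standard basis vector with 1 in position 4.
<x_4, y> = y_4 = 5
As n -> infinity, <x_n, y> -> 0, confirming weak convergence of (x_n) to 0.

5


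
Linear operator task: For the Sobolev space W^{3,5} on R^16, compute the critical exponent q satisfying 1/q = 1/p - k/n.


Using the Sobolev embedding formula: 1/q = 1/p - k/n
1/q = 1/5 - 3/16 = 1/80
q = 1/(1/80) = 80

80.0000


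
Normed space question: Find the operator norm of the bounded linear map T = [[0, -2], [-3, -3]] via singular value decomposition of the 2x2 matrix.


A^T A = [[9, 9], [9, 13]]
trace(A^T A) = 22, det(A^T A) = 36
discriminant = 22^2 - 4*36 = 340
Largest eigenvalue of A^T A = (trace + sqrt(disc))/2 = 20.2195
||T|| = sqrt(20.2195) = 4.4966

4.4966


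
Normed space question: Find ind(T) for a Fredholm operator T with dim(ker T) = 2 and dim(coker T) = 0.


The Fredholm index is defined as ind(T) = dim(ker T) - dim(coker T)
= 2 - 0
= 2

2


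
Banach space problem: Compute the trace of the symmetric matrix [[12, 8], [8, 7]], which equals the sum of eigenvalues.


For a self-adjoint (symmetric) matrix, the eigenvalues are real.
The sum of eigenvalues equals the trace of the matrix.
trace = 12 + 7 = 19

19


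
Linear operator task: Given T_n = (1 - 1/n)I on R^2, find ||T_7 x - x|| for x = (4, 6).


T_7 x - x = (1 - 1/7)x - x = -x/7
||x|| = sqrt(52) = 7.2111
||T_7 x - x|| = ||x||/7 = 7.2111/7 = 1.0302

1.0302


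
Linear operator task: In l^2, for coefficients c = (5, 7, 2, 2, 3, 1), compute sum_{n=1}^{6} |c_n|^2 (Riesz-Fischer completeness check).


sum |c_n|^2 = 5^2 + 7^2 + 2^2 + 2^2 + 3^2 + 1^2
= 25 + 49 + 4 + 4 + 9 + 1
= 92

92


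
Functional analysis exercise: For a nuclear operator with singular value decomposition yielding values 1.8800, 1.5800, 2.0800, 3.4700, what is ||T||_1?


The nuclear norm is the sum of all singular values.
||T||_1 = 1.8800 + 1.5800 + 2.0800 + 3.4700
= 9.0100

9.0100


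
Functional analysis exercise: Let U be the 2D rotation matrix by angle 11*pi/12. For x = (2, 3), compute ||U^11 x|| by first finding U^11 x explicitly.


U is a rotation by theta = 11*pi/12
U^11 = rotation by 11*theta = 121*pi/12 = 1*pi/12 (mod 2*pi)
cos(1*pi/12) = 0.9659, sin(1*pi/12) = 0.2588
U^11 x = (0.9659 * 2 - 0.2588 * 3, 0.2588 * 2 + 0.9659 * 3)
= (1.1554, 3.4154)
||U^11 x|| = sqrt(1.1554^2 + 3.4154^2) = sqrt(13.0000) = 3.6056

3.6056


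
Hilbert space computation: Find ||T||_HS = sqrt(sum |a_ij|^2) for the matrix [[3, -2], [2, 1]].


The Hilbert-Schmidt norm is sqrt(sum of squares of all entries).
Sum of squares = 3^2 + (-2)^2 + 2^2 + 1^2
= 9 + 4 + 4 + 1 = 18
||T||_HS = sqrt(18) = 4.2426

4.2426


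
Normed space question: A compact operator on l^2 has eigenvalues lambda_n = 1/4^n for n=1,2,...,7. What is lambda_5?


The eigenvalue formula gives lambda_5 = 1/4^5
= 1/1024
= 9.7656e-04

9.7656e-04


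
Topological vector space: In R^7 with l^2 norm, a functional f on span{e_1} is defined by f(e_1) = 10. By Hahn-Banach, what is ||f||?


The norm of f is given by ||f|| = sup_{||x||=1} |f(x)|.
On span{e_1}, ||e_1|| = 1, so ||f|| = |f(e_1)| / ||e_1||
= |10| / 1 = 10.0000

10.0000


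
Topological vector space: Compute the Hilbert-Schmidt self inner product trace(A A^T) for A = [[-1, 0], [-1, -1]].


trace(A * A^T) = sum of squares of all entries
= (-1)^2 + 0^2 + (-1)^2 + (-1)^2
= 1 + 0 + 1 + 1
= 3

3


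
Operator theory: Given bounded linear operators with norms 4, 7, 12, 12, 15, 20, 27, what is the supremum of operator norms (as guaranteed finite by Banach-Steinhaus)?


By the Uniform Boundedness Principle, the supremum of norms is finite.
sup_k ||T_k|| = max(4, 7, 12, 12, 15, 20, 27) = 27

27


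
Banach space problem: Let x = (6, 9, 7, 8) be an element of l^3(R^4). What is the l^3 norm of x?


The l^3 norm = (sum |x_i|^3)^(1/3)
Sum of 3th powers = 216 + 729 + 343 + 512 = 1800
||x||_3 = (1800)^(1/3) = 12.1644

12.1644


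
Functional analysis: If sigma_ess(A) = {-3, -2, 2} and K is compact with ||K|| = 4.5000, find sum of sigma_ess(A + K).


By Weyl's theorem, the essential spectrum is invariant under compact perturbations.
sigma_ess(A + K) = sigma_ess(A) = {-3, -2, 2}
Sum = -3 + -2 + 2 = -3

-3


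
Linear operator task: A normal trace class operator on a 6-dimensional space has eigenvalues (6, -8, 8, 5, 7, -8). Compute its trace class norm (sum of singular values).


For a normal operator, singular values equal |eigenvalues|.
Trace norm = sum |lambda_i| = 6 + 8 + 8 + 5 + 7 + 8
= 42

42


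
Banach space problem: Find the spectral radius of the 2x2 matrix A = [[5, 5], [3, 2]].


For a 2x2 matrix, eigenvalues satisfy lambda^2 - (trace)*lambda + det = 0
trace = 5 + 2 = 7
det = 5*2 - 5*3 = -5
discriminant = 7^2 - 4*(-5) = 69
spectral radius = max |eigenvalue| = 7.6533

7.6533


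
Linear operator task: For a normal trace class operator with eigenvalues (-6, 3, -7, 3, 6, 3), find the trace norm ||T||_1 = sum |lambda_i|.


For a normal operator, singular values equal |eigenvalues|.
Trace norm = sum |lambda_i| = 6 + 3 + 7 + 3 + 6 + 3
= 28

28


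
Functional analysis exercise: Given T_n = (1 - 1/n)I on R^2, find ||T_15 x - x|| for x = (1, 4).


T_15 x - x = (1 - 1/15)x - x = -x/15
||x|| = sqrt(17) = 4.1231
||T_15 x - x|| = ||x||/15 = 4.1231/15 = 0.2749

0.2749


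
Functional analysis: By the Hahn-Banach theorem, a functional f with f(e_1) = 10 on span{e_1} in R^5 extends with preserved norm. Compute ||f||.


The norm of f is given by ||f|| = sup_{||x||=1} |f(x)|.
On span{e_1}, ||e_1|| = 1, so ||f|| = |f(e_1)| / ||e_1||
= |10| / 1 = 10.0000

10.0000


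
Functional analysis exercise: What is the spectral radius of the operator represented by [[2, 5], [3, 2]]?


For a 2x2 matrix, eigenvalues satisfy lambda^2 - (trace)*lambda + det = 0
trace = 2 + 2 = 4
det = 2*2 - 5*3 = -11
discriminant = 4^2 - 4*(-11) = 60
spectral radius = max |eigenvalue| = 5.8730

5.8730


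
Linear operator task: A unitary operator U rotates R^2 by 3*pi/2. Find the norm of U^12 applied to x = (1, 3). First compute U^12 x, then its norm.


U is a rotation by theta = 3*pi/2
U^12 = rotation by 12*theta = 36*pi/2 = 0*pi/2 (mod 2*pi)
cos(0*pi/2) = 1.0000, sin(0*pi/2) = 0.0000
U^12 x = (1.0000 * 1 - 0.0000 * 3, 0.0000 * 1 + 1.0000 * 3)
= (1.0000, 3.0000)
||U^12 x|| = sqrt(1.0000^2 + 3.0000^2) = sqrt(10.0000) = 3.1623

3.1623


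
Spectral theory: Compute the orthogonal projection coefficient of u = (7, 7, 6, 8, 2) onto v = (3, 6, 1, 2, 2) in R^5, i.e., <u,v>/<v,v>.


Computing <u,v> = 7*3 + 7*6 + 6*1 + 8*2 + 2*2 = 89
Computing <v,v> = 3^2 + 6^2 + 1^2 + 2^2 + 2^2 = 54
Projection coefficient = 89/54 = 1.6481

1.6481


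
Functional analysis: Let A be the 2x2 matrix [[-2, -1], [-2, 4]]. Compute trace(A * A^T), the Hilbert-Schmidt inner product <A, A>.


trace(A * A^T) = sum of squares of all entries
= (-2)^2 + (-1)^2 + (-2)^2 + 4^2
= 4 + 1 + 4 + 16
= 25

25


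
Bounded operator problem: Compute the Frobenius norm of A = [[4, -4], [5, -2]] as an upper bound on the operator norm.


||A||_F^2 = sum a_ij^2
= 4^2 + (-4)^2 + 5^2 + (-2)^2
= 16 + 16 + 25 + 4 = 61
||A||_F = sqrt(61) = 7.8102

7.8102


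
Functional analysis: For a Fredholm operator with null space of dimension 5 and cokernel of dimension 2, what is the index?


The Fredholm index is defined as ind(T) = dim(ker T) - dim(coker T)
= 5 - 2
= 3

3


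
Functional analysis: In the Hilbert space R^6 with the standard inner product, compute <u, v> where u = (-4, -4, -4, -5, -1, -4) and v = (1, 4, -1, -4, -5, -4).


Computing the standard inner product <u, v> = sum u_i * v_i
= -4*1 + -4*4 + -4*-1 + -5*-4 + -1*-5 + -4*-4
= -4 + -16 + 4 + 20 + 5 + 16
= 25

25


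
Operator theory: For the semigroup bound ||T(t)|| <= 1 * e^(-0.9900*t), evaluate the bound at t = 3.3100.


||T(3.3100)|| <= 1 * exp(-0.9900 * 3.3100)
= 1 * exp(-3.2769)
= 1 * 0.0377
= 0.0377

0.0377


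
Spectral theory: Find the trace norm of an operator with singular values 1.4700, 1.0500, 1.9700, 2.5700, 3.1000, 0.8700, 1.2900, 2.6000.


The nuclear norm is the sum of all singular values.
||T||_1 = 1.4700 + 1.0500 + 1.9700 + 2.5700 + 3.1000 + 0.8700 + 1.2900 + 2.6000
= 14.9200

14.9200


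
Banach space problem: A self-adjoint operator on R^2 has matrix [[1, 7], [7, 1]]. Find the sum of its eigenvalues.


For a self-adjoint (symmetric) matrix, the eigenvalues are real.
The sum of eigenvalues equals the trace of the matrix.
trace = 1 + 1 = 2

2


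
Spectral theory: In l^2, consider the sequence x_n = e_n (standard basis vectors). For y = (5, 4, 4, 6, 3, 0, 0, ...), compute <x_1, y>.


x_1 = e_1 is the standard basis vector with 1 in position 1.
<x_1, y> = y_1 = 5
As n -> infinity, <x_n, y> -> 0, confirming weak convergence of (x_n) to 0.

5


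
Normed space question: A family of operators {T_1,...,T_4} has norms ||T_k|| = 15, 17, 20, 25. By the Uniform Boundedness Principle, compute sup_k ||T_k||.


By the Uniform Boundedness Principle, the supremum of norms is finite.
sup_k ||T_k|| = max(15, 17, 20, 25) = 25

25


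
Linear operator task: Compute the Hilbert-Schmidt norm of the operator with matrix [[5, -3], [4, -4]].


The Hilbert-Schmidt norm is sqrt(sum of squares of all entries).
Sum of squares = 5^2 + (-3)^2 + 4^2 + (-4)^2
= 25 + 9 + 16 + 16 = 66
||T||_HS = sqrt(66) = 8.1240

8.1240


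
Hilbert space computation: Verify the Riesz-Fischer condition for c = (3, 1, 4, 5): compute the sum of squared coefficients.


sum |c_n|^2 = 3^2 + 1^2 + 4^2 + 5^2
= 9 + 1 + 16 + 25
= 51

51


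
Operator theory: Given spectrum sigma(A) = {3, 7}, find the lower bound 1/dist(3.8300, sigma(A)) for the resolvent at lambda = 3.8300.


dist(3.8300, {3, 7}) = min(|3.8300 - 3|, |3.8300 - 7|)
= min(0.8300, 3.1700) = 0.8300
Resolvent bound = 1/0.8300 = 1.2048

1.2048


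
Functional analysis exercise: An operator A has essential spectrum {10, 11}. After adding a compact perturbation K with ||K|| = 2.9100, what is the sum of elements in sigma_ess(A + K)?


By Weyl's theorem, the essential spectrum is invariant under compact perturbations.
sigma_ess(A + K) = sigma_ess(A) = {10, 11}
Sum = 10 + 11 = 21

21


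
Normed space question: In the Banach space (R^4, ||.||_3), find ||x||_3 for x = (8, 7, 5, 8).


The l^3 norm = (sum |x_i|^3)^(1/3)
Sum of 3th powers = 512 + 343 + 125 + 512 = 1492
||x||_3 = (1492)^(1/3) = 11.4268

11.4268


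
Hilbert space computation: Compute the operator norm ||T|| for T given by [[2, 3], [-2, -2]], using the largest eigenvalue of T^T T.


A^T A = [[8, 10], [10, 13]]
trace(A^T A) = 21, det(A^T A) = 4
discriminant = 21^2 - 4*4 = 425
Largest eigenvalue of A^T A = (trace + sqrt(disc))/2 = 20.8078
||T|| = sqrt(20.8078) = 4.5616

4.5616


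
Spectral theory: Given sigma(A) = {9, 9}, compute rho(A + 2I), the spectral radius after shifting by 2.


Spectrum of A + 2I = {11, 11}
Spectral radius = max |lambda| over the shifted spectrum
= max(11, 11) = 11

11


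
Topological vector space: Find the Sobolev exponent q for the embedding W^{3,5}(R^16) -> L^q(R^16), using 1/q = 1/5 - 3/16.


Using the Sobolev embedding formula: 1/q = 1/p - k/n
1/q = 1/5 - 3/16 = 1/80
q = 1/(1/80) = 80

80.0000


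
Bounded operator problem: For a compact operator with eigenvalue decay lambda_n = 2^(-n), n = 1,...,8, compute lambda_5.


The eigenvalue formula gives lambda_5 = 1/2^5
= 1/32
= 0.0312

0.0312


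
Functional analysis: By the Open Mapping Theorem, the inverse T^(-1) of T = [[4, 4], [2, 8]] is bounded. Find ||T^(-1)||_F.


det(T) = 4*8 - 4*2 = 24
T^(-1) = (1/24) * [[8, -4], [-2, 4]] = [[0.3333, -0.1667], [-0.0833, 0.1667]]
||T^(-1)||_F^2 = 0.3333^2 + (-0.1667)^2 + (-0.0833)^2 + 0.1667^2 = 0.1736
||T^(-1)||_F = sqrt(0.1736) = 0.4167

0.4167


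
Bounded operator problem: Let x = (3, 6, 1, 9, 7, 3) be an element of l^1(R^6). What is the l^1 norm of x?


The l^1 norm equals the sum of absolute values of all components.
||x||_1 = 3 + 6 + 1 + 9 + 7 + 3
= 29

29.0000


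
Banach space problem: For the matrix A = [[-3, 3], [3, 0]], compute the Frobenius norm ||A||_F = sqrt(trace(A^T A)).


||A||_F^2 = sum a_ij^2
= (-3)^2 + 3^2 + 3^2 + 0^2
= 9 + 9 + 9 + 0 = 27
||A||_F = sqrt(27) = 5.1962

5.1962


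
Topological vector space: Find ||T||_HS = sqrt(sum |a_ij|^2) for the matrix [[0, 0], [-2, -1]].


The Hilbert-Schmidt norm is sqrt(sum of squares of all entries).
Sum of squares = 0^2 + 0^2 + (-2)^2 + (-1)^2
= 0 + 0 + 4 + 1 = 5
||T||_HS = sqrt(5) = 2.2361

2.2361


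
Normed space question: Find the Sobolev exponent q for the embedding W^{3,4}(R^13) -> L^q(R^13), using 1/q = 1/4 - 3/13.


Using the Sobolev embedding formula: 1/q = 1/p - k/n
1/q = 1/4 - 3/13 = 1/52
q = 1/(1/52) = 52

52.0000


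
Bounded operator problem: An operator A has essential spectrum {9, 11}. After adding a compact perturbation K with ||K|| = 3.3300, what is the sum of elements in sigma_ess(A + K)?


By Weyl's theorem, the essential spectrum is invariant under compact perturbations.
sigma_ess(A + K) = sigma_ess(A) = {9, 11}
Sum = 9 + 11 = 20

20
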